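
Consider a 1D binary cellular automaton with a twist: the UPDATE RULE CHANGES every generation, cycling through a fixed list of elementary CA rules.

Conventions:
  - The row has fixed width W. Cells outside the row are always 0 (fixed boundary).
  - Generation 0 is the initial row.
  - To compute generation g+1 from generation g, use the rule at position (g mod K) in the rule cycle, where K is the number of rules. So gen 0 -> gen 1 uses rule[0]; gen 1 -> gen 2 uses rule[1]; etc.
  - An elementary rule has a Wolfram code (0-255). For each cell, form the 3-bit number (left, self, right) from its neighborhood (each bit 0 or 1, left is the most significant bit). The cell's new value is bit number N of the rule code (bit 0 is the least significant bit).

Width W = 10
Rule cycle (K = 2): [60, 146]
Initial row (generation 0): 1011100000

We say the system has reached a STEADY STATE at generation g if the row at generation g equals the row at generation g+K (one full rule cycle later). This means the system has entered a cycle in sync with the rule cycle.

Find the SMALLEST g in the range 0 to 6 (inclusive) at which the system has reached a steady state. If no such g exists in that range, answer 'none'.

Answer: none

Derivation:
Gen 0: 1011100000
Gen 1 (rule 60): 1110010000
Gen 2 (rule 146): 0101101000
Gen 3 (rule 60): 0111011100
Gen 4 (rule 146): 1010001010
Gen 5 (rule 60): 1111001111
Gen 6 (rule 146): 0110110110
Gen 7 (rule 60): 0101101101
Gen 8 (rule 146): 1000000000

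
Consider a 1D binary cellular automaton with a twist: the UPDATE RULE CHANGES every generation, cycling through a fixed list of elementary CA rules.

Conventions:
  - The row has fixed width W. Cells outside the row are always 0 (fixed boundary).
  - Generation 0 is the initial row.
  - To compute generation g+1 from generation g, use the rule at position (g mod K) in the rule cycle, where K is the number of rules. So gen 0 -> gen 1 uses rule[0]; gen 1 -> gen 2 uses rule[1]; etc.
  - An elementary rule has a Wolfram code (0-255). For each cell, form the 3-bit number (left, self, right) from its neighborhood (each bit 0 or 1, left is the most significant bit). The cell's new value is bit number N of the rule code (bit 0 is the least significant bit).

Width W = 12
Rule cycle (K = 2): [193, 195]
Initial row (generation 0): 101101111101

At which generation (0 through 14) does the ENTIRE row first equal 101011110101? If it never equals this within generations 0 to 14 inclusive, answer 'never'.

Gen 0: 101101111101
Gen 1 (rule 193): 000100111100
Gen 2 (rule 195): 111001011101
Gen 3 (rule 193): 011000001100
Gen 4 (rule 195): 101011110101
Gen 5 (rule 193): 000001110000
Gen 6 (rule 195): 111110110111
Gen 7 (rule 193): 011110010011
Gen 8 (rule 195): 101110100101
Gen 9 (rule 193): 000110000000
Gen 10 (rule 195): 111010111111
Gen 11 (rule 193): 011000011111
Gen 12 (rule 195): 101011101111
Gen 13 (rule 193): 000001100111
Gen 14 (rule 195): 111110101011

Answer: 4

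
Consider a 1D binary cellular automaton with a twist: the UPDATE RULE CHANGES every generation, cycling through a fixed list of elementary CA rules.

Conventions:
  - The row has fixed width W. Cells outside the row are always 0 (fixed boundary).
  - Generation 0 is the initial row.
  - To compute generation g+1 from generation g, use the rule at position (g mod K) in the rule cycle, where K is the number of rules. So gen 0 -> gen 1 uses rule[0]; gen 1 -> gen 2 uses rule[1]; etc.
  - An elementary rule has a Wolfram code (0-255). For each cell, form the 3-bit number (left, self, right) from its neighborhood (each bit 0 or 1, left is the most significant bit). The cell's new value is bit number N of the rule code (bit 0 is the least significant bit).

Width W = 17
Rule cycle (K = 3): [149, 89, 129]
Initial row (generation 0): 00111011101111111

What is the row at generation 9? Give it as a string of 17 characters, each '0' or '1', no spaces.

Gen 0: 00111011101111111
Gen 1 (rule 149): 10010001000111110
Gen 2 (rule 89): 01001100110100011
Gen 3 (rule 129): 00000000000001000
Gen 4 (rule 149): 11111111111101111
Gen 5 (rule 89): 10000000000101001
Gen 6 (rule 129): 00111111110000000
Gen 7 (rule 149): 10011111101111111
Gen 8 (rule 89): 01010000101000001
Gen 9 (rule 129): 00000110000011100

Answer: 00000110000011100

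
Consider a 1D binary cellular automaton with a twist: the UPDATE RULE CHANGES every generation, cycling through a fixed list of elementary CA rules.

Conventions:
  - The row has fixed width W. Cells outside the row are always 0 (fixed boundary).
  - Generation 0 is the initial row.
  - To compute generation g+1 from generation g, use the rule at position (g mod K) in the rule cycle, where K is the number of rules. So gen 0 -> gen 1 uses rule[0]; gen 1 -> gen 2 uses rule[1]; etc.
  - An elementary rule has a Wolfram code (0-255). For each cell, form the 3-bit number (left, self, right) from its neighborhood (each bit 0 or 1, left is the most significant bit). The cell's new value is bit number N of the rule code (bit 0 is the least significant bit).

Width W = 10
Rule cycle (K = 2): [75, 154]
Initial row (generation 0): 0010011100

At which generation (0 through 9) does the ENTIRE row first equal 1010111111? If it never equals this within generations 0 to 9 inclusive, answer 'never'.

Gen 0: 0010011100
Gen 1 (rule 75): 1100110101
Gen 2 (rule 154): 1011100000
Gen 3 (rule 75): 0010101111
Gen 4 (rule 154): 0100001110
Gen 5 (rule 75): 1001111010
Gen 6 (rule 154): 0111110001
Gen 7 (rule 75): 1100010110
Gen 8 (rule 154): 1010100101
Gen 9 (rule 75): 0000001000

Answer: never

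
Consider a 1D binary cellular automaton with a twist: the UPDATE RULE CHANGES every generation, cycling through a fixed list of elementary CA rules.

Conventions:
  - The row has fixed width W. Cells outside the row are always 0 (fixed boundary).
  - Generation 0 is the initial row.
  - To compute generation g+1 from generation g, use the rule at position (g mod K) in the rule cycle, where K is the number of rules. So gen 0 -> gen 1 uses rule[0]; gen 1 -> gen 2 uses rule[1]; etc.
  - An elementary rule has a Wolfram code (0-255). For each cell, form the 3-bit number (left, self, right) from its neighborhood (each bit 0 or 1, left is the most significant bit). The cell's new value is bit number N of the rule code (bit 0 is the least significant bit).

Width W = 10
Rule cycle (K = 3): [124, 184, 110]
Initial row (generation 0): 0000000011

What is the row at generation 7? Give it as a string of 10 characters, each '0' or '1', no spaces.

Gen 0: 0000000011
Gen 1 (rule 124): 0000000011
Gen 2 (rule 184): 0000000010
Gen 3 (rule 110): 0000000110
Gen 4 (rule 124): 0000000111
Gen 5 (rule 184): 0000000110
Gen 6 (rule 110): 0000001110
Gen 7 (rule 124): 0000001011

Answer: 0000001011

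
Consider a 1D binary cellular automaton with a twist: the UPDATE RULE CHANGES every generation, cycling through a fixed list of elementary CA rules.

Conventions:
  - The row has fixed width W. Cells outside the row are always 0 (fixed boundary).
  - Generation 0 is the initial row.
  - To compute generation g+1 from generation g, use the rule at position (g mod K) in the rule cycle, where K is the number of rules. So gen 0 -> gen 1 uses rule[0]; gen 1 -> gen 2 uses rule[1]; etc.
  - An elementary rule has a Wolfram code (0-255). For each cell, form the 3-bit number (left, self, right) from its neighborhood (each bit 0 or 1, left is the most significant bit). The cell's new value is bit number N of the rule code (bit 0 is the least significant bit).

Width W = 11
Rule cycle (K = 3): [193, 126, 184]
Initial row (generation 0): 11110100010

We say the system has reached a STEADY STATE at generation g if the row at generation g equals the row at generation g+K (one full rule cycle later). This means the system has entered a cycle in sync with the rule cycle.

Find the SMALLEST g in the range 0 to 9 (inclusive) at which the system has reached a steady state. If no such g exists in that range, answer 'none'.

Gen 0: 11110100010
Gen 1 (rule 193): 01110001000
Gen 2 (rule 126): 11011011100
Gen 3 (rule 184): 10110111010
Gen 4 (rule 193): 00010011000
Gen 5 (rule 126): 00111111100
Gen 6 (rule 184): 00111111010
Gen 7 (rule 193): 10011111000
Gen 8 (rule 126): 11110001100
Gen 9 (rule 184): 11101001010
Gen 10 (rule 193): 01100000000
Gen 11 (rule 126): 11110000000
Gen 12 (rule 184): 11101000000

Answer: none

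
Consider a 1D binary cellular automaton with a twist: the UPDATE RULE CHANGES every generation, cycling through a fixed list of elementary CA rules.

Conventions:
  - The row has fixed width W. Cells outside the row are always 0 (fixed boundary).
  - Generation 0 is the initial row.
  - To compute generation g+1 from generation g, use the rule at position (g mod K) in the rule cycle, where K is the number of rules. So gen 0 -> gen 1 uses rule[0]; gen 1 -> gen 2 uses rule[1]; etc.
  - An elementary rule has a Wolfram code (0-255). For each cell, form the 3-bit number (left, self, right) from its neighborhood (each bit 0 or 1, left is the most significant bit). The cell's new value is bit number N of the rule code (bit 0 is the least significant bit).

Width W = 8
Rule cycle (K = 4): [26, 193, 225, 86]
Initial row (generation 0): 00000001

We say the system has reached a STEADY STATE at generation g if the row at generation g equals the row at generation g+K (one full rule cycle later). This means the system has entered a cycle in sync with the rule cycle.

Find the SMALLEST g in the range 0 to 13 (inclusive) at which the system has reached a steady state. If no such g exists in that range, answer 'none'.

Gen 0: 00000001
Gen 1 (rule 26): 00000010
Gen 2 (rule 193): 11111000
Gen 3 (rule 225): 01111011
Gen 4 (rule 86): 10001001
Gen 5 (rule 26): 01010110
Gen 6 (rule 193): 00000010
Gen 7 (rule 225): 11111000
Gen 8 (rule 86): 00001100
Gen 9 (rule 26): 00011010
Gen 10 (rule 193): 11001000
Gen 11 (rule 225): 01000011
Gen 12 (rule 86): 11100101
Gen 13 (rule 26): 10011000
Gen 14 (rule 193): 00001011
Gen 15 (rule 225): 11100101
Gen 16 (rule 86): 00111101
Gen 17 (rule 26): 01100000

Answer: none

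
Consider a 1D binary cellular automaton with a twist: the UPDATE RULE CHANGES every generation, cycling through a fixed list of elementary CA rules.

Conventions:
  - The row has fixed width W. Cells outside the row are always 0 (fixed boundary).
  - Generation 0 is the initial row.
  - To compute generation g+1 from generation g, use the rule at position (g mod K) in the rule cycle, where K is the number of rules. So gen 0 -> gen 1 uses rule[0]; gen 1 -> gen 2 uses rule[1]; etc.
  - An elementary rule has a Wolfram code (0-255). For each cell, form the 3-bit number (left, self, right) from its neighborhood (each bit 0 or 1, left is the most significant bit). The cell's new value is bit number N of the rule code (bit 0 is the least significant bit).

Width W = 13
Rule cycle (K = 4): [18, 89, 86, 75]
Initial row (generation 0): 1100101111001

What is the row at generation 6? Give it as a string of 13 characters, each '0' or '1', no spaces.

Answer: 0011111011100

Derivation:
Gen 0: 1100101111001
Gen 1 (rule 18): 0011000000110
Gen 2 (rule 89): 1011111110111
Gen 3 (rule 86): 1000000010001
Gen 4 (rule 75): 0011111100110
Gen 5 (rule 18): 0100000011001
Gen 6 (rule 89): 0011111011100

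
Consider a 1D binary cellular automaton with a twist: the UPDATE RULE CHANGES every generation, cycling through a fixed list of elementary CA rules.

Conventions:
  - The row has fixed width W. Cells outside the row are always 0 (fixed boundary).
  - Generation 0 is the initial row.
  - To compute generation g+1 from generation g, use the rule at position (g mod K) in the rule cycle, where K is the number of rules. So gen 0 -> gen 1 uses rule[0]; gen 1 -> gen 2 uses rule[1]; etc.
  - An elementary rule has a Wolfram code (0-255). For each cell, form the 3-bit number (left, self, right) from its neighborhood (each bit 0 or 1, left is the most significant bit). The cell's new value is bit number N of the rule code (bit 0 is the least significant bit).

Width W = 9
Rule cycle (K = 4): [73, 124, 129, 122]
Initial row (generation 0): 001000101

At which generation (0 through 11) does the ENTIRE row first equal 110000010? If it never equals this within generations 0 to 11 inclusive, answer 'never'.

Answer: never

Derivation:
Gen 0: 001000101
Gen 1 (rule 73): 100010000
Gen 2 (rule 124): 110011000
Gen 3 (rule 129): 000000011
Gen 4 (rule 122): 000000111
Gen 5 (rule 73): 111110101
Gen 6 (rule 124): 100011111
Gen 7 (rule 129): 001001110
Gen 8 (rule 122): 010111011
Gen 9 (rule 73): 000101011
Gen 10 (rule 124): 000111111
Gen 11 (rule 129): 110011110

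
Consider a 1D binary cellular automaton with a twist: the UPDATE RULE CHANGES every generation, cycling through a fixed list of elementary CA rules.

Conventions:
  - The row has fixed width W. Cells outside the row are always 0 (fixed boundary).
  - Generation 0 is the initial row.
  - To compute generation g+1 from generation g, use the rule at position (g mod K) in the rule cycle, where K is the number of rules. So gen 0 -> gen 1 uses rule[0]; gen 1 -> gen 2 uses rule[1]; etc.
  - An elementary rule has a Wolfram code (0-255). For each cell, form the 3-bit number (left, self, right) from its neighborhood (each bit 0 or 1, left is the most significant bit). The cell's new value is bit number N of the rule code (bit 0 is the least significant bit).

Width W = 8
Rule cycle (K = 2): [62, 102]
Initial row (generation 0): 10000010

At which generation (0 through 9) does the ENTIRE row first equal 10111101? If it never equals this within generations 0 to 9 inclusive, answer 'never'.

Gen 0: 10000010
Gen 1 (rule 62): 11000111
Gen 2 (rule 102): 01001001
Gen 3 (rule 62): 11111111
Gen 4 (rule 102): 00000001
Gen 5 (rule 62): 00000011
Gen 6 (rule 102): 00000101
Gen 7 (rule 62): 00001111
Gen 8 (rule 102): 00010001
Gen 9 (rule 62): 00111011

Answer: never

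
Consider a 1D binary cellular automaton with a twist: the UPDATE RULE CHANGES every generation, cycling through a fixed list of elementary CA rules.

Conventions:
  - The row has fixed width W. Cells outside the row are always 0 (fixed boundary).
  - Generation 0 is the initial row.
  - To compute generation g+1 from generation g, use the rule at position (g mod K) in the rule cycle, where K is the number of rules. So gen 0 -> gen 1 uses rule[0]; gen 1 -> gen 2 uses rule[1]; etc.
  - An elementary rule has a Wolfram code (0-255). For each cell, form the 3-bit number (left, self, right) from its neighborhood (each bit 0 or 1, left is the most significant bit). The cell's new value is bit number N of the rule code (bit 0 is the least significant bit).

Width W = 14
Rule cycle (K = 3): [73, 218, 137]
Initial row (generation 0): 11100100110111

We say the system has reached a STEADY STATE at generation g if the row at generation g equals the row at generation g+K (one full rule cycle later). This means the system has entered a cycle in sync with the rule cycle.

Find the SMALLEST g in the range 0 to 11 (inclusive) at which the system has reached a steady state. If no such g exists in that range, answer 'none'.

Answer: none

Derivation:
Gen 0: 11100100110111
Gen 1 (rule 73): 10100000110101
Gen 2 (rule 218): 00010001110000
Gen 3 (rule 137): 11000101100111
Gen 4 (rule 73): 11010001100101
Gen 5 (rule 218): 11001011111000
Gen 6 (rule 137): 10000011110011
Gen 7 (rule 73): 00111010010011
Gen 8 (rule 218): 01111001101111
Gen 9 (rule 137): 01110001001110
Gen 10 (rule 73): 01010100001010
Gen 11 (rule 218): 10000010010001
Gen 12 (rule 137): 00111000000100
Gen 13 (rule 73): 10101011110001
Gen 14 (rule 218): 00000011111010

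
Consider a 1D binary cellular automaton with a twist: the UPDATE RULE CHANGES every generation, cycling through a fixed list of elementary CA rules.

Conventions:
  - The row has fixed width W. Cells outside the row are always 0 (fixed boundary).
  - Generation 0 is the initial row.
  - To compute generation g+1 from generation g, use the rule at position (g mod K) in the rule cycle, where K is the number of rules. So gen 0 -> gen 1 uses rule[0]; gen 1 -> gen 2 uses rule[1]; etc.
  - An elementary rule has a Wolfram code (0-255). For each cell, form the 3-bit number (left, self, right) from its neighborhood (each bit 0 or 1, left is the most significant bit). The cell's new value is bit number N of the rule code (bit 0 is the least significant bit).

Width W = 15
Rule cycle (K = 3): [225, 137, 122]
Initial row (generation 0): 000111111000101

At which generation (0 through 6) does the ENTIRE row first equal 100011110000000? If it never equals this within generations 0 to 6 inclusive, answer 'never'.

Gen 0: 000111111000101
Gen 1 (rule 225): 110011111010010
Gen 2 (rule 137): 100011110000000
Gen 3 (rule 122): 010110011000000
Gen 4 (rule 225): 001010001011111
Gen 5 (rule 137): 100000100011110
Gen 6 (rule 122): 010001010110011

Answer: 2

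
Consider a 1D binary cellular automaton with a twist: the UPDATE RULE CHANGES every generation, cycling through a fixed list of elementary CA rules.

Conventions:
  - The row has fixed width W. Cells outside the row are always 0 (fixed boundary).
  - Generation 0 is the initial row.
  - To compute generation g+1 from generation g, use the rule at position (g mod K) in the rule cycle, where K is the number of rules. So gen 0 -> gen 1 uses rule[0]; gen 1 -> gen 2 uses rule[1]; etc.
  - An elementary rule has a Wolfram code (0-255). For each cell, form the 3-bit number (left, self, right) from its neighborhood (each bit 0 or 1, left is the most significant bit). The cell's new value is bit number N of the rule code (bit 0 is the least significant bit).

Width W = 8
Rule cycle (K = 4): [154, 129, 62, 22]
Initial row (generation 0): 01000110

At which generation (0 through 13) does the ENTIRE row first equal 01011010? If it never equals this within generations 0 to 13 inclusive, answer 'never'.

Gen 0: 01000110
Gen 1 (rule 154): 10101101
Gen 2 (rule 129): 00000000
Gen 3 (rule 62): 00000000
Gen 4 (rule 22): 00000000
Gen 5 (rule 154): 00000000
Gen 6 (rule 129): 11111111
Gen 7 (rule 62): 10000000
Gen 8 (rule 22): 11000000
Gen 9 (rule 154): 10100000
Gen 10 (rule 129): 00001111
Gen 11 (rule 62): 00011000
Gen 12 (rule 22): 00100100
Gen 13 (rule 154): 01011010

Answer: 13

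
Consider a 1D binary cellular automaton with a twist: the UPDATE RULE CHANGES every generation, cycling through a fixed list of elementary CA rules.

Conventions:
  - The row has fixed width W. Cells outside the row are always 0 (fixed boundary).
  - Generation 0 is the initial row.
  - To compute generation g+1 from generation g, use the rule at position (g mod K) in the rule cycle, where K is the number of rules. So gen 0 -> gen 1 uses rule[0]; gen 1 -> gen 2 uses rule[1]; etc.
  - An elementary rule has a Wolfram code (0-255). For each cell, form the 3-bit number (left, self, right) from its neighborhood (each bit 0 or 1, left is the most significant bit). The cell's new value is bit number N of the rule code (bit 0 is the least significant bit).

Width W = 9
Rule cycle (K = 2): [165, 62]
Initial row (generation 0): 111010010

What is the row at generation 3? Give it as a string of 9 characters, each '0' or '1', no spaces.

Gen 0: 111010010
Gen 1 (rule 165): 010110010
Gen 2 (rule 62): 111101111
Gen 3 (rule 165): 011010110

Answer: 011010110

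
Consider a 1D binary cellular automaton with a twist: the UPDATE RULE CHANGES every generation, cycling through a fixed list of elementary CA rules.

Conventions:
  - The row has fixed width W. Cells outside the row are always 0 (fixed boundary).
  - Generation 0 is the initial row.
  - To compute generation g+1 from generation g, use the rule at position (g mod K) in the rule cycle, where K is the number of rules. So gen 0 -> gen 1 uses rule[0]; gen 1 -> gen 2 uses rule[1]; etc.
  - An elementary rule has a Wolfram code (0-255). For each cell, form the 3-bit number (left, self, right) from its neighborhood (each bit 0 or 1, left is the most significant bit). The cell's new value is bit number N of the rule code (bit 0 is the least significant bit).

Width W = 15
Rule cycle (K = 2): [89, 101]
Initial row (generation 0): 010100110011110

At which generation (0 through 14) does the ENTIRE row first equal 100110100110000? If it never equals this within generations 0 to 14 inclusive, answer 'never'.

Answer: 5

Derivation:
Gen 0: 010100110011110
Gen 1 (rule 89): 000010111010011
Gen 2 (rule 101): 111011001110001
Gen 3 (rule 89): 101011101011100
Gen 4 (rule 101): 111100111100101
Gen 5 (rule 89): 100110100110000
Gen 6 (rule 101): 100011100010111
Gen 7 (rule 89): 011010111000101
Gen 8 (rule 101): 001111001010111
Gen 9 (rule 89): 101001100000101
Gen 10 (rule 101): 111000101110111
Gen 11 (rule 89): 101110001010101
Gen 12 (rule 101): 110010101111111
Gen 13 (rule 89): 111000001000001
Gen 14 (rule 101): 001011101011101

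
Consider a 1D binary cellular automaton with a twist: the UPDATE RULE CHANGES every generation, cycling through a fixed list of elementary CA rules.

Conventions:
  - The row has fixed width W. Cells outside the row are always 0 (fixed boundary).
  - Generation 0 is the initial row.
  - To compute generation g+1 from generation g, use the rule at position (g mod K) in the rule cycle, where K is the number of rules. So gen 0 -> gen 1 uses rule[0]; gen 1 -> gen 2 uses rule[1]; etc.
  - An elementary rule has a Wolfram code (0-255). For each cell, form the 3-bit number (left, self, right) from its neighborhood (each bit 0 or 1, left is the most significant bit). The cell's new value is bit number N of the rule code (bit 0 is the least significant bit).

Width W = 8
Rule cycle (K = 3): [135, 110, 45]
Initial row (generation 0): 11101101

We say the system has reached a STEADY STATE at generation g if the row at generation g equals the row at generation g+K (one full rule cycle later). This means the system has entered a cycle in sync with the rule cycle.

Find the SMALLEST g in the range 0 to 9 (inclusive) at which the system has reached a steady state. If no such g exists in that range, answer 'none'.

Gen 0: 11101101
Gen 1 (rule 135): 01000001
Gen 2 (rule 110): 11000011
Gen 3 (rule 45): 10011010
Gen 4 (rule 135): 10100010
Gen 5 (rule 110): 11100110
Gen 6 (rule 45): 10000100
Gen 7 (rule 135): 10111101
Gen 8 (rule 110): 11100111
Gen 9 (rule 45): 10000100
Gen 10 (rule 135): 10111101
Gen 11 (rule 110): 11100111
Gen 12 (rule 45): 10000100

Answer: 6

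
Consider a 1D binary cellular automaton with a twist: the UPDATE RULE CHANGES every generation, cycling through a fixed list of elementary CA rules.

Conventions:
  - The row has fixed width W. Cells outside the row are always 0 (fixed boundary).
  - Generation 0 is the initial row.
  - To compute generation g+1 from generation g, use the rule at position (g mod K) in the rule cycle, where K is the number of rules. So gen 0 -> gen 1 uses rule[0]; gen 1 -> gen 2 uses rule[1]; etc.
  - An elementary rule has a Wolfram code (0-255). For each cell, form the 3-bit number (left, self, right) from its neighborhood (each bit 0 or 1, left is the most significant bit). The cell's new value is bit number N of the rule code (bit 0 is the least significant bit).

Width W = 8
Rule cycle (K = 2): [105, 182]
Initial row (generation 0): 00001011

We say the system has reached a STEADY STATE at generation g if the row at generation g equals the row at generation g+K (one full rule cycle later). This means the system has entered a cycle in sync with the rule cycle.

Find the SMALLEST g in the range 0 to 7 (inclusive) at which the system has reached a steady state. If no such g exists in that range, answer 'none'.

Gen 0: 00001011
Gen 1 (rule 105): 11100111
Gen 2 (rule 182): 01011010
Gen 3 (rule 105): 00111100
Gen 4 (rule 182): 01011010
Gen 5 (rule 105): 00111100
Gen 6 (rule 182): 01011010
Gen 7 (rule 105): 00111100
Gen 8 (rule 182): 01011010
Gen 9 (rule 105): 00111100

Answer: 2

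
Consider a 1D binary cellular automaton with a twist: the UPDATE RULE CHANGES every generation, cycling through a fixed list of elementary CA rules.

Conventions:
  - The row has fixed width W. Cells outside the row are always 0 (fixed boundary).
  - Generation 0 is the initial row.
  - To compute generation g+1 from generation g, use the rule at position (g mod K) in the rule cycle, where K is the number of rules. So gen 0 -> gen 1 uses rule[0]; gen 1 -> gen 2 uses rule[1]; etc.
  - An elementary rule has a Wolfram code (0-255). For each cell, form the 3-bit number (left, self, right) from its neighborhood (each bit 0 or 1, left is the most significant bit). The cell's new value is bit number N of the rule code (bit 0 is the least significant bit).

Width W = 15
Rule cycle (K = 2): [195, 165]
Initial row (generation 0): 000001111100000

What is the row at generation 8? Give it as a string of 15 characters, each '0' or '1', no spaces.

Answer: 111111100101101

Derivation:
Gen 0: 000001111100000
Gen 1 (rule 195): 111110111101111
Gen 2 (rule 165): 011101011010110
Gen 3 (rule 195): 101100001000010
Gen 4 (rule 165): 110001101011010
Gen 5 (rule 195): 010110100001000
Gen 6 (rule 165): 011001101101011
Gen 7 (rule 195): 101010100100001
Gen 8 (rule 165): 111111100101101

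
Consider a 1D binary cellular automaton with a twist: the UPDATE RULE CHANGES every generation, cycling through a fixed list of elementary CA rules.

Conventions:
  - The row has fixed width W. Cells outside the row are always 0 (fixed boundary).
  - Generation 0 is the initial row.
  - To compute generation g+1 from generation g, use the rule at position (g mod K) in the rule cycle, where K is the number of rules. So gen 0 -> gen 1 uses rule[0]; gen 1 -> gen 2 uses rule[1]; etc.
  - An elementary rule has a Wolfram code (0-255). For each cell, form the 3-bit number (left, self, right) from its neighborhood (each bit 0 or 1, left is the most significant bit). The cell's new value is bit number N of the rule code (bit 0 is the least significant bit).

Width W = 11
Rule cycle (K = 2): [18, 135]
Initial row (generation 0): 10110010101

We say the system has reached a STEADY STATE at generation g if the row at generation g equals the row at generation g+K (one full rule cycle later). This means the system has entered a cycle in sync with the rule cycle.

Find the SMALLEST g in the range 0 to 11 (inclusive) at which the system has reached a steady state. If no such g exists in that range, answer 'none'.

Gen 0: 10110010101
Gen 1 (rule 18): 00001100000
Gen 2 (rule 135): 11110001111
Gen 3 (rule 18): 00001010000
Gen 4 (rule 135): 11111010111
Gen 5 (rule 18): 00000000000
Gen 6 (rule 135): 11111111111
Gen 7 (rule 18): 00000000000
Gen 8 (rule 135): 11111111111
Gen 9 (rule 18): 00000000000
Gen 10 (rule 135): 11111111111
Gen 11 (rule 18): 00000000000
Gen 12 (rule 135): 11111111111
Gen 13 (rule 18): 00000000000

Answer: 5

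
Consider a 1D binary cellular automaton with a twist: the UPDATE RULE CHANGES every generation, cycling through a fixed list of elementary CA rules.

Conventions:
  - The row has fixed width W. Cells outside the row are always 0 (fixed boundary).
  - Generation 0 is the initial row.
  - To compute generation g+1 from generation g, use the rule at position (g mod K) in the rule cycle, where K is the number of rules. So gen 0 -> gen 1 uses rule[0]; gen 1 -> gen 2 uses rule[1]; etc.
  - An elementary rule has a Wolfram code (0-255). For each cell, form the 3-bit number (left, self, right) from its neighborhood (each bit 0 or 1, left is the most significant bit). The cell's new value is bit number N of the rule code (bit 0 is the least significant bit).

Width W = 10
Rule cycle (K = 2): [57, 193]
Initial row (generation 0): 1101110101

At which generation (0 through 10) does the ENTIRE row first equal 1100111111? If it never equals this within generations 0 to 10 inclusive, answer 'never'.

Answer: 3

Derivation:
Gen 0: 1101110101
Gen 1 (rule 57): 1011001010
Gen 2 (rule 193): 0001000000
Gen 3 (rule 57): 1100111111
Gen 4 (rule 193): 0100011111
Gen 5 (rule 57): 0011010000
Gen 6 (rule 193): 1001000111
Gen 7 (rule 57): 0100110100
Gen 8 (rule 193): 0000010001
Gen 9 (rule 57): 1111001100
Gen 10 (rule 193): 0111000101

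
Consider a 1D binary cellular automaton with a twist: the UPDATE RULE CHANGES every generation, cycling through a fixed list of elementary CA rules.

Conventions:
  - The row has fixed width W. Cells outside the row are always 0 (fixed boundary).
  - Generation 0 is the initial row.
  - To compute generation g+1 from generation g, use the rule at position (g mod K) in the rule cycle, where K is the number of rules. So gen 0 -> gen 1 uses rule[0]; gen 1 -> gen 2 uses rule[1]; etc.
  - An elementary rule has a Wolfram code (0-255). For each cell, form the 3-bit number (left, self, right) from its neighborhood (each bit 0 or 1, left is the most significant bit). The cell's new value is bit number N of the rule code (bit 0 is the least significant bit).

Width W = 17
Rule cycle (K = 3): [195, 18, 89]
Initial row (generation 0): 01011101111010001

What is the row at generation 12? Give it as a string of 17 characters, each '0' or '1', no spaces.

Answer: 11111111111011111

Derivation:
Gen 0: 01011101111010001
Gen 1 (rule 195): 10001100111000110
Gen 2 (rule 18): 01010011000101001
Gen 3 (rule 89): 00001011110000100
Gen 4 (rule 195): 11110001110111001
Gen 5 (rule 18): 00001010000000110
Gen 6 (rule 89): 11100001111110111
Gen 7 (rule 195): 01101110111110011
Gen 8 (rule 18): 10000000000001100
Gen 9 (rule 89): 01111111111101111
Gen 10 (rule 195): 10111111111100111
Gen 11 (rule 18): 00000000000011000
Gen 12 (rule 89): 11111111111011111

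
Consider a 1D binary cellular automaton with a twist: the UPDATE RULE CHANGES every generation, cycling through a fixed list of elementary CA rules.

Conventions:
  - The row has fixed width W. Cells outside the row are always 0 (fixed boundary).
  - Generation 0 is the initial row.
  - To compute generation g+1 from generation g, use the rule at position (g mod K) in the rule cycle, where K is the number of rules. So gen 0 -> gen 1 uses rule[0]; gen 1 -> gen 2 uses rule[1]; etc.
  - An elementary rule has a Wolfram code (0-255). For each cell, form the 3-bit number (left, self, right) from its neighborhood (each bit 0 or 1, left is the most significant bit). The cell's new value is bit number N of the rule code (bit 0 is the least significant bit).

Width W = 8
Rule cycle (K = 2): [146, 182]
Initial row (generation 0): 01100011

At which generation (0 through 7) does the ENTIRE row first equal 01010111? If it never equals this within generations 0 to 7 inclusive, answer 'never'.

Gen 0: 01100011
Gen 1 (rule 146): 10010100
Gen 2 (rule 182): 11111110
Gen 3 (rule 146): 01111101
Gen 4 (rule 182): 10111011
Gen 5 (rule 146): 00010000
Gen 6 (rule 182): 00111000
Gen 7 (rule 146): 01010100

Answer: never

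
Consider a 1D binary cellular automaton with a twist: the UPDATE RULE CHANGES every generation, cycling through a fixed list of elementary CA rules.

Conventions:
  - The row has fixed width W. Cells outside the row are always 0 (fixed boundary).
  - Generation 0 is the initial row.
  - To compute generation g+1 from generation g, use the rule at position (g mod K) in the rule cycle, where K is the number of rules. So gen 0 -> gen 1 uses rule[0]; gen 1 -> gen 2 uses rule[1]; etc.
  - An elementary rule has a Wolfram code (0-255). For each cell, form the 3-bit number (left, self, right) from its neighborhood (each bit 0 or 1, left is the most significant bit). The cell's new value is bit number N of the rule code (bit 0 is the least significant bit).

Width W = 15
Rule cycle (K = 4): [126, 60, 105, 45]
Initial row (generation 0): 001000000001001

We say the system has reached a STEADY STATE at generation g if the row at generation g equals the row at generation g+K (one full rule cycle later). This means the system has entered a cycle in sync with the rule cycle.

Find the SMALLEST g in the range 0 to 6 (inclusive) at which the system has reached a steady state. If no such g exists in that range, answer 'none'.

Answer: none

Derivation:
Gen 0: 001000000001001
Gen 1 (rule 126): 011100000011111
Gen 2 (rule 60): 010010000010000
Gen 3 (rule 105): 000000111000111
Gen 4 (rule 45): 111110100010100
Gen 5 (rule 126): 100011110111110
Gen 6 (rule 60): 110010001100001
Gen 7 (rule 105): 110000101101100
Gen 8 (rule 45): 100110111011001
Gen 9 (rule 126): 111111101111111
Gen 10 (rule 60): 100000011000000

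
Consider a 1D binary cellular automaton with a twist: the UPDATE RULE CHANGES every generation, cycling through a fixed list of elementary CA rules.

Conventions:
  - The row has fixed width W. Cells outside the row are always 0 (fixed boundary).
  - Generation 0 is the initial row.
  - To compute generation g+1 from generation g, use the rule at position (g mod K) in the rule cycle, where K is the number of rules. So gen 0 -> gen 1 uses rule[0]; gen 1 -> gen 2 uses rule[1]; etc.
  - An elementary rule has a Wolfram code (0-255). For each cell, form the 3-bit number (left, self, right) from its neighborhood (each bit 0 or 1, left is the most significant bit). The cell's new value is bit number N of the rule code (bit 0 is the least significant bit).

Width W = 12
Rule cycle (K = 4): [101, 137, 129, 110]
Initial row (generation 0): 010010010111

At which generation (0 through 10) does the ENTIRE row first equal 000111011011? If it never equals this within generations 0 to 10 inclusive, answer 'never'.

Gen 0: 010010010111
Gen 1 (rule 101): 010010011001
Gen 2 (rule 137): 000000010000
Gen 3 (rule 129): 111111000111
Gen 4 (rule 110): 100001001101
Gen 5 (rule 101): 101101000111
Gen 6 (rule 137): 001000010110
Gen 7 (rule 129): 100011000000
Gen 8 (rule 110): 100111000000
Gen 9 (rule 101): 100001011111
Gen 10 (rule 137): 001100011110

Answer: never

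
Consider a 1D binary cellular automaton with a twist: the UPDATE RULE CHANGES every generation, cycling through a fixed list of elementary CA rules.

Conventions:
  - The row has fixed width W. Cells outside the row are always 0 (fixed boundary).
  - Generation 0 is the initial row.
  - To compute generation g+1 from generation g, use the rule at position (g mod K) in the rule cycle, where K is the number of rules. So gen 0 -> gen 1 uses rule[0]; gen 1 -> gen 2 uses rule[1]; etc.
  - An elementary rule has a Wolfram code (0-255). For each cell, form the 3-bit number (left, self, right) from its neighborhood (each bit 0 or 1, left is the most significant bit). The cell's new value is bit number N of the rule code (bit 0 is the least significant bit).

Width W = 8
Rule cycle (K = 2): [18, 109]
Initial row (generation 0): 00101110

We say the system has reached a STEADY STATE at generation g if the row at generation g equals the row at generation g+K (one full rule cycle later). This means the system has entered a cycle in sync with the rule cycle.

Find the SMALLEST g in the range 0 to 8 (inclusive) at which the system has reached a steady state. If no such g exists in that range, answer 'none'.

Answer: 5

Derivation:
Gen 0: 00101110
Gen 1 (rule 18): 01000001
Gen 2 (rule 109): 01011101
Gen 3 (rule 18): 10000000
Gen 4 (rule 109): 10111111
Gen 5 (rule 18): 00000000
Gen 6 (rule 109): 11111111
Gen 7 (rule 18): 00000000
Gen 8 (rule 109): 11111111
Gen 9 (rule 18): 00000000
Gen 10 (rule 109): 11111111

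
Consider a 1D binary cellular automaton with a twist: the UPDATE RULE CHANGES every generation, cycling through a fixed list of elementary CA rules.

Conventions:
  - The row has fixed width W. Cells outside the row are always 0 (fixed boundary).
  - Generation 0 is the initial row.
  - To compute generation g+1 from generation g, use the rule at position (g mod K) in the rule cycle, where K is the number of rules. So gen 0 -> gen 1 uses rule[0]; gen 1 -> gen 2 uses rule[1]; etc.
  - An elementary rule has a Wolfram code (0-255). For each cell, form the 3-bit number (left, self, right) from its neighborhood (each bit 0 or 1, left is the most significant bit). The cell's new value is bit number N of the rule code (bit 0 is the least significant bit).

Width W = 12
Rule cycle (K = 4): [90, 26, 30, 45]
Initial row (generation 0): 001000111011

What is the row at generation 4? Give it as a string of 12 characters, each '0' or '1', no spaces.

Gen 0: 001000111011
Gen 1 (rule 90): 010101101011
Gen 2 (rule 26): 100001000010
Gen 3 (rule 30): 110011100111
Gen 4 (rule 45): 100010000100

Answer: 100010000100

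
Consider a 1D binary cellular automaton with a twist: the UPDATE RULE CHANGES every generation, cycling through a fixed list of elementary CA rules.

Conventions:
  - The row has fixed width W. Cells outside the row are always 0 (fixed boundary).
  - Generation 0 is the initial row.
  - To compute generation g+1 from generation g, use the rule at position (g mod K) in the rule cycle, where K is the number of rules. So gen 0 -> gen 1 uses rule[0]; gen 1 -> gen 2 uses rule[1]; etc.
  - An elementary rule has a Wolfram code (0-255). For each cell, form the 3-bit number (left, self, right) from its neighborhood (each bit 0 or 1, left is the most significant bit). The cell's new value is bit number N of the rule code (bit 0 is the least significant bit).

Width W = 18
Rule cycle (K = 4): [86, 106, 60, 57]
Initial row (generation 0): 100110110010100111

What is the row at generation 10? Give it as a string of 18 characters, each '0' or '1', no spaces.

Gen 0: 100110110010100111
Gen 1 (rule 86): 111010011110111001
Gen 2 (rule 106): 101100110011101010
Gen 3 (rule 60): 111010101010011111
Gen 4 (rule 57): 100101010101010000
Gen 5 (rule 86): 111101010101011000
Gen 6 (rule 106): 100110101010111000
Gen 7 (rule 60): 110101111111100100
Gen 8 (rule 57): 101011000000010011
Gen 9 (rule 86): 101001100000111101
Gen 10 (rule 106): 010011100001100110

Answer: 010011100001100110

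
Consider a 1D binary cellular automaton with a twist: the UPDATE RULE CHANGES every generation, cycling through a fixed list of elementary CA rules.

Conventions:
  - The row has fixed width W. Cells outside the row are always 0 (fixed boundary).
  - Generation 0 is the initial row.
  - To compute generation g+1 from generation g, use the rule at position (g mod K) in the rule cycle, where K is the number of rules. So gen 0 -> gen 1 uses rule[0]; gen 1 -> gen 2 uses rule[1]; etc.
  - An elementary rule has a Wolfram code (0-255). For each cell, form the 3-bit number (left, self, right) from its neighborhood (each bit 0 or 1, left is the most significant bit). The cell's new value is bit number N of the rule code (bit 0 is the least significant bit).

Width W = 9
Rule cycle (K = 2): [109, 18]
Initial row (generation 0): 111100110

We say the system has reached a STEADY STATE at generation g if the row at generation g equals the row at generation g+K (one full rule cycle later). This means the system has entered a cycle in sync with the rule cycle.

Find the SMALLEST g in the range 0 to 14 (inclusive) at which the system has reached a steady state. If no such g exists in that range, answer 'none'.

Answer: 8

Derivation:
Gen 0: 111100110
Gen 1 (rule 109): 100100110
Gen 2 (rule 18): 011011001
Gen 3 (rule 109): 011111001
Gen 4 (rule 18): 100000110
Gen 5 (rule 109): 101110110
Gen 6 (rule 18): 000000001
Gen 7 (rule 109): 111111101
Gen 8 (rule 18): 000000000
Gen 9 (rule 109): 111111111
Gen 10 (rule 18): 000000000
Gen 11 (rule 109): 111111111
Gen 12 (rule 18): 000000000
Gen 13 (rule 109): 111111111
Gen 14 (rule 18): 000000000
Gen 15 (rule 109): 111111111
Gen 16 (rule 18): 000000000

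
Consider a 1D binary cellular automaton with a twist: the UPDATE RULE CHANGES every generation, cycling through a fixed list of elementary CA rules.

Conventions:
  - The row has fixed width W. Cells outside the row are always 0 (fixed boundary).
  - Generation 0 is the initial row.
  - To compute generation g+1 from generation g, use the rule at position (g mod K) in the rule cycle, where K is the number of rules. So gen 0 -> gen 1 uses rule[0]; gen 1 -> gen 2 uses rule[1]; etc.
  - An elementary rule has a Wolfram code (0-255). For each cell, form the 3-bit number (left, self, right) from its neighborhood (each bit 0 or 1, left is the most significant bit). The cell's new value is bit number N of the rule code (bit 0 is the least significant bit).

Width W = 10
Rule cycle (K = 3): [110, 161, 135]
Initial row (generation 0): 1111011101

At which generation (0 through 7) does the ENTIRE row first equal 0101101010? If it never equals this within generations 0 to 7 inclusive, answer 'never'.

Answer: never

Derivation:
Gen 0: 1111011101
Gen 1 (rule 110): 1001110111
Gen 2 (rule 161): 0000101010
Gen 3 (rule 135): 1111101010
Gen 4 (rule 110): 1000111110
Gen 5 (rule 161): 0010011100
Gen 6 (rule 135): 1110101001
Gen 7 (rule 110): 1011111011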